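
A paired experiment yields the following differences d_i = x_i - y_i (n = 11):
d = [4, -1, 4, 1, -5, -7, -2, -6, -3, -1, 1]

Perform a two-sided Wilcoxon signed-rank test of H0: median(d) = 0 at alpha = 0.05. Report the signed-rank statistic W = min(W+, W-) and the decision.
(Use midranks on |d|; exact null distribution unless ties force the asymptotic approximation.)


Step 1: Drop any zero differences (none here) and take |d_i|.
|d| = [4, 1, 4, 1, 5, 7, 2, 6, 3, 1, 1]
Step 2: Midrank |d_i| (ties get averaged ranks).
ranks: |4|->7.5, |1|->2.5, |4|->7.5, |1|->2.5, |5|->9, |7|->11, |2|->5, |6|->10, |3|->6, |1|->2.5, |1|->2.5
Step 3: Attach original signs; sum ranks with positive sign and with negative sign.
W+ = 7.5 + 7.5 + 2.5 + 2.5 = 20
W- = 2.5 + 9 + 11 + 5 + 10 + 6 + 2.5 = 46
(Check: W+ + W- = 66 should equal n(n+1)/2 = 66.)
Step 4: Test statistic W = min(W+, W-) = 20.
Step 5: Ties in |d|, so use the tie-corrected normal approximation.
        E[W] = n(n+1)/4 = 11*12/4 = 33.
        Tie groups: |d|=1 (t=4), |d|=4 (t=2); sum(t^3 - t) = 66.
        Var[W] = n(n+1)(2n+1)/24 - sum(t^3-t)/48 = 3036/24 - 66/48 = 125.125.
        z = (W - E[W]) / sqrt(Var[W]) = (20 - 33) / 11.1859 = -1.1622.
        Two-sided p = 2*Phi(z) = 0.245165.
Step 6: alpha = 0.05. fail to reject H0.

W+ = 20, W- = 46, W = min = 20, p = 0.245165, fail to reject H0.


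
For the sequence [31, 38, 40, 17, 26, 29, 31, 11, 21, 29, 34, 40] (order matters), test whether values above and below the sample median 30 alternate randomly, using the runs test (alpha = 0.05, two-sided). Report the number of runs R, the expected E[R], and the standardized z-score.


Step 1: Compute median = 30; label A = above, B = below.
Labels in order: AAABBBABBBAA  (n_A = 6, n_B = 6)
Step 2: Count runs R = 5.
Step 3: Under H0 (random ordering), E[R] = 2*n_A*n_B/(n_A+n_B) + 1 = 2*6*6/12 + 1 = 7.0000.
        Var[R] = 2*n_A*n_B*(2*n_A*n_B - n_A - n_B) / ((n_A+n_B)^2 * (n_A+n_B-1)) = 4320/1584 = 2.7273.
        SD[R] = 1.6514.
Step 4: Continuity-corrected z = (R + 0.5 - E[R]) / SD[R] = (5 + 0.5 - 7.0000) / 1.6514 = -0.9083.
Step 5: Two-sided p-value via normal approximation = 2*(1 - Phi(|z|)) = 0.363722.
Step 6: alpha = 0.05. fail to reject H0.

R = 5, z = -0.9083, p = 0.363722, fail to reject H0.


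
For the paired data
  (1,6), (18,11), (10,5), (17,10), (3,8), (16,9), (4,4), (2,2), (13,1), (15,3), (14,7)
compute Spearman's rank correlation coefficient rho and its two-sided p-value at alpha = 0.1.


Step 1: Rank x and y separately (midranks; no ties here).
rank(x): 1->1, 18->11, 10->5, 17->10, 3->3, 16->9, 4->4, 2->2, 13->6, 15->8, 14->7
rank(y): 6->6, 11->11, 5->5, 10->10, 8->8, 9->9, 4->4, 2->2, 1->1, 3->3, 7->7
Step 2: d_i = R_x(i) - R_y(i); compute d_i^2.
  (1-6)^2=25, (11-11)^2=0, (5-5)^2=0, (10-10)^2=0, (3-8)^2=25, (9-9)^2=0, (4-4)^2=0, (2-2)^2=0, (6-1)^2=25, (8-3)^2=25, (7-7)^2=0
sum(d^2) = 100.
Step 3: rho = 1 - 6*100 / (11*(11^2 - 1)) = 1 - 600/1320 = 0.545455.
Step 4: Under H0, t = rho * sqrt((n-2)/(1-rho^2)) = 1.9524 ~ t(9).
Step 5: Two-sided p-value from the t-distribution with 9 df = 0.082651.
Step 6: alpha = 0.1. reject H0.

rho = 0.5455, p = 0.082651, reject H0 at alpha = 0.1.


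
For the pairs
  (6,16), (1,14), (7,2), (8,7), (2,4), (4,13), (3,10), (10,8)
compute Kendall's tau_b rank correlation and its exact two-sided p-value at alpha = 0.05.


Step 1: Enumerate the 28 unordered pairs (i,j) with i<j and classify each by sign(x_j-x_i) * sign(y_j-y_i).
  (1,2):dx=-5,dy=-2->C; (1,3):dx=+1,dy=-14->D; (1,4):dx=+2,dy=-9->D; (1,5):dx=-4,dy=-12->C
  (1,6):dx=-2,dy=-3->C; (1,7):dx=-3,dy=-6->C; (1,8):dx=+4,dy=-8->D; (2,3):dx=+6,dy=-12->D
  (2,4):dx=+7,dy=-7->D; (2,5):dx=+1,dy=-10->D; (2,6):dx=+3,dy=-1->D; (2,7):dx=+2,dy=-4->D
  (2,8):dx=+9,dy=-6->D; (3,4):dx=+1,dy=+5->C; (3,5):dx=-5,dy=+2->D; (3,6):dx=-3,dy=+11->D
  (3,7):dx=-4,dy=+8->D; (3,8):dx=+3,dy=+6->C; (4,5):dx=-6,dy=-3->C; (4,6):dx=-4,dy=+6->D
  (4,7):dx=-5,dy=+3->D; (4,8):dx=+2,dy=+1->C; (5,6):dx=+2,dy=+9->C; (5,7):dx=+1,dy=+6->C
  (5,8):dx=+8,dy=+4->C; (6,7):dx=-1,dy=-3->C; (6,8):dx=+6,dy=-5->D; (7,8):dx=+7,dy=-2->D
Step 2: C = 12, D = 16, total pairs = 28.
Step 3: tau = (C - D)/(n(n-1)/2) = (12 - 16)/28 = -0.142857.
Step 4: Exact two-sided p-value (enumerate n! = 40320 permutations of y under H0): p = 0.719544.
Step 5: alpha = 0.05. fail to reject H0.

tau_b = -0.1429 (C=12, D=16), p = 0.719544, fail to reject H0.


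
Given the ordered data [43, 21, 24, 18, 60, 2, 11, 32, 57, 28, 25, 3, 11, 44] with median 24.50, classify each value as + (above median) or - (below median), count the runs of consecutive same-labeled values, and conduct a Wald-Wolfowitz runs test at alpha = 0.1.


Step 1: Compute median = 24.50; label A = above, B = below.
Labels in order: ABBBABBAAAABBA  (n_A = 7, n_B = 7)
Step 2: Count runs R = 7.
Step 3: Under H0 (random ordering), E[R] = 2*n_A*n_B/(n_A+n_B) + 1 = 2*7*7/14 + 1 = 8.0000.
        Var[R] = 2*n_A*n_B*(2*n_A*n_B - n_A - n_B) / ((n_A+n_B)^2 * (n_A+n_B-1)) = 8232/2548 = 3.2308.
        SD[R] = 1.7974.
Step 4: Continuity-corrected z = (R + 0.5 - E[R]) / SD[R] = (7 + 0.5 - 8.0000) / 1.7974 = -0.2782.
Step 5: Two-sided p-value via normal approximation = 2*(1 - Phi(|z|)) = 0.780879.
Step 6: alpha = 0.1. fail to reject H0.

R = 7, z = -0.2782, p = 0.780879, fail to reject H0.


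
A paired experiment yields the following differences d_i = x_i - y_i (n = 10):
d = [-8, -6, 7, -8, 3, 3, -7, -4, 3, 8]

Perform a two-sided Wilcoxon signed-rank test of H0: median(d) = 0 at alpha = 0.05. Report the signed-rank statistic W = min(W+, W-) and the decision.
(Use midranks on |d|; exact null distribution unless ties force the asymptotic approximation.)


Step 1: Drop any zero differences (none here) and take |d_i|.
|d| = [8, 6, 7, 8, 3, 3, 7, 4, 3, 8]
Step 2: Midrank |d_i| (ties get averaged ranks).
ranks: |8|->9, |6|->5, |7|->6.5, |8|->9, |3|->2, |3|->2, |7|->6.5, |4|->4, |3|->2, |8|->9
Step 3: Attach original signs; sum ranks with positive sign and with negative sign.
W+ = 6.5 + 2 + 2 + 2 + 9 = 21.5
W- = 9 + 5 + 9 + 6.5 + 4 = 33.5
(Check: W+ + W- = 55 should equal n(n+1)/2 = 55.)
Step 4: Test statistic W = min(W+, W-) = 21.5.
Step 5: Ties in |d|, so use the tie-corrected normal approximation.
        E[W] = n(n+1)/4 = 10*11/4 = 27.5.
        Tie groups: |d|=3 (t=3), |d|=7 (t=2), |d|=8 (t=3); sum(t^3 - t) = 54.
        Var[W] = n(n+1)(2n+1)/24 - sum(t^3-t)/48 = 2310/24 - 54/48 = 95.125.
        z = (W - E[W]) / sqrt(Var[W]) = (21.5 - 27.5) / 9.7532 = -0.6152.
        Two-sided p = 2*Phi(z) = 0.538434.
Step 6: alpha = 0.05. fail to reject H0.

W+ = 21.5, W- = 33.5, W = min = 21.5, p = 0.538434, fail to reject H0.


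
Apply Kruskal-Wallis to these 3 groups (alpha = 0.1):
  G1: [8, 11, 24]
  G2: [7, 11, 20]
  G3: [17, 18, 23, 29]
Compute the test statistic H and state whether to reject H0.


Step 1: Combine all N = 10 observations and assign midranks.
sorted (value, group, rank): (7,G2,1), (8,G1,2), (11,G1,3.5), (11,G2,3.5), (17,G3,5), (18,G3,6), (20,G2,7), (23,G3,8), (24,G1,9), (29,G3,10)
Step 2: Sum ranks within each group.
R_1 = 14.5 (n_1 = 3)
R_2 = 11.5 (n_2 = 3)
R_3 = 29 (n_3 = 4)
Step 3: H = 12/(N(N+1)) * sum(R_i^2/n_i) - 3(N+1)
     = 12/(10*11) * (14.5^2/3 + 11.5^2/3 + 29^2/4) - 3*11
     = 0.109091 * 324.417 - 33
     = 2.390909.
Step 4: Ties present; correction factor C = 1 - 6/(10^3 - 10) = 0.993939. Corrected H = 2.390909 / 0.993939 = 2.405488.
Step 5: Under H0, H ~ chi^2(2); p-value = 0.300369.
Step 6: alpha = 0.1. fail to reject H0.

H = 2.4055, df = 2, p = 0.300369, fail to reject H0.


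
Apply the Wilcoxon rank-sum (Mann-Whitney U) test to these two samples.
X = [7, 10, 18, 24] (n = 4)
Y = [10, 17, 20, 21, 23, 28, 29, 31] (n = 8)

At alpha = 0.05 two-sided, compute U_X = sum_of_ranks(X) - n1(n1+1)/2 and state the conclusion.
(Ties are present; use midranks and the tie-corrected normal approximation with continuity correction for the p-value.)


Step 1: Combine and sort all 12 observations; assign midranks.
sorted (value, group): (7,X), (10,X), (10,Y), (17,Y), (18,X), (20,Y), (21,Y), (23,Y), (24,X), (28,Y), (29,Y), (31,Y)
ranks: 7->1, 10->2.5, 10->2.5, 17->4, 18->5, 20->6, 21->7, 23->8, 24->9, 28->10, 29->11, 31->12
Step 2: Rank sum for X: R1 = 1 + 2.5 + 5 + 9 = 17.5.
Step 3: U_X = R1 - n1(n1+1)/2 = 17.5 - 4*5/2 = 17.5 - 10 = 7.5.
       U_Y = n1*n2 - U_X = 32 - 7.5 = 24.5.
Step 4: Ties are present, so use the tie-corrected normal approximation (with continuity correction) for the p-value.
Step 5: p-value = 0.173478; compare to alpha = 0.05. fail to reject H0.

U_X = 7.5, p = 0.173478, fail to reject H0 at alpha = 0.05.


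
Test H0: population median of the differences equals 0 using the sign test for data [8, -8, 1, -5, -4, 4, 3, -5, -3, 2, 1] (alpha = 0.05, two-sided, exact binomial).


Step 1: Discard zero differences. Original n = 11; n_eff = number of nonzero differences = 11.
Nonzero differences (with sign): +8, -8, +1, -5, -4, +4, +3, -5, -3, +2, +1
Step 2: Count signs: positive = 6, negative = 5.
Step 3: Under H0: P(positive) = 0.5, so the number of positives S ~ Bin(11, 0.5).
Step 4: Two-sided exact p-value = sum of Bin(11,0.5) probabilities at or below the observed probability = 1.000000.
Step 5: alpha = 0.05. fail to reject H0.

n_eff = 11, pos = 6, neg = 5, p = 1.000000, fail to reject H0.


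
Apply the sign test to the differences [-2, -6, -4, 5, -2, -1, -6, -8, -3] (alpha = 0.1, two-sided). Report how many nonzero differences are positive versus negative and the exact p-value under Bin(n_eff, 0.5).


Step 1: Discard zero differences. Original n = 9; n_eff = number of nonzero differences = 9.
Nonzero differences (with sign): -2, -6, -4, +5, -2, -1, -6, -8, -3
Step 2: Count signs: positive = 1, negative = 8.
Step 3: Under H0: P(positive) = 0.5, so the number of positives S ~ Bin(9, 0.5).
Step 4: Two-sided exact p-value = sum of Bin(9,0.5) probabilities at or below the observed probability = 0.039062.
Step 5: alpha = 0.1. reject H0.

n_eff = 9, pos = 1, neg = 8, p = 0.039062, reject H0.


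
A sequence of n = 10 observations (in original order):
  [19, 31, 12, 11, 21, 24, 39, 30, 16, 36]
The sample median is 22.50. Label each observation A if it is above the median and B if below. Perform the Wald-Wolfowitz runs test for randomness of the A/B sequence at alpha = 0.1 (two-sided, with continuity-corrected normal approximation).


Step 1: Compute median = 22.50; label A = above, B = below.
Labels in order: BABBBAAABA  (n_A = 5, n_B = 5)
Step 2: Count runs R = 6.
Step 3: Under H0 (random ordering), E[R] = 2*n_A*n_B/(n_A+n_B) + 1 = 2*5*5/10 + 1 = 6.0000.
        Var[R] = 2*n_A*n_B*(2*n_A*n_B - n_A - n_B) / ((n_A+n_B)^2 * (n_A+n_B-1)) = 2000/900 = 2.2222.
        SD[R] = 1.4907.
Step 4: R = E[R], so z = 0 with no continuity correction.
Step 5: Two-sided p-value via normal approximation = 2*(1 - Phi(|z|)) = 1.000000.
Step 6: alpha = 0.1. fail to reject H0.

R = 6, z = 0.0000, p = 1.000000, fail to reject H0.


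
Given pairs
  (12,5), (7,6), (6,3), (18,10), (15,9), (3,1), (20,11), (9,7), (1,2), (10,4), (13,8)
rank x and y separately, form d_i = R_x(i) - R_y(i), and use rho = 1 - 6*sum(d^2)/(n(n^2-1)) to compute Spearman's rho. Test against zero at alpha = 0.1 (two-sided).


Step 1: Rank x and y separately (midranks; no ties here).
rank(x): 12->7, 7->4, 6->3, 18->10, 15->9, 3->2, 20->11, 9->5, 1->1, 10->6, 13->8
rank(y): 5->5, 6->6, 3->3, 10->10, 9->9, 1->1, 11->11, 7->7, 2->2, 4->4, 8->8
Step 2: d_i = R_x(i) - R_y(i); compute d_i^2.
  (7-5)^2=4, (4-6)^2=4, (3-3)^2=0, (10-10)^2=0, (9-9)^2=0, (2-1)^2=1, (11-11)^2=0, (5-7)^2=4, (1-2)^2=1, (6-4)^2=4, (8-8)^2=0
sum(d^2) = 18.
Step 3: rho = 1 - 6*18 / (11*(11^2 - 1)) = 1 - 108/1320 = 0.918182.
Step 4: Under H0, t = rho * sqrt((n-2)/(1-rho^2)) = 6.9531 ~ t(9).
Step 5: Two-sided p-value from the t-distribution with 9 df = 0.000067.
Step 6: alpha = 0.1. reject H0.

rho = 0.9182, p = 0.000067, reject H0 at alpha = 0.1.


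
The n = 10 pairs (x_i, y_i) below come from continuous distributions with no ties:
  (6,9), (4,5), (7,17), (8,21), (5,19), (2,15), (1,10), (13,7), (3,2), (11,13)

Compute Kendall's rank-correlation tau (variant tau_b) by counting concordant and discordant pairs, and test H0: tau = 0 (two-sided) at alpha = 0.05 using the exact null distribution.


Step 1: Enumerate the 45 unordered pairs (i,j) with i<j and classify each by sign(x_j-x_i) * sign(y_j-y_i).
  (1,2):dx=-2,dy=-4->C; (1,3):dx=+1,dy=+8->C; (1,4):dx=+2,dy=+12->C; (1,5):dx=-1,dy=+10->D
  (1,6):dx=-4,dy=+6->D; (1,7):dx=-5,dy=+1->D; (1,8):dx=+7,dy=-2->D; (1,9):dx=-3,dy=-7->C
  (1,10):dx=+5,dy=+4->C; (2,3):dx=+3,dy=+12->C; (2,4):dx=+4,dy=+16->C; (2,5):dx=+1,dy=+14->C
  (2,6):dx=-2,dy=+10->D; (2,7):dx=-3,dy=+5->D; (2,8):dx=+9,dy=+2->C; (2,9):dx=-1,dy=-3->C
  (2,10):dx=+7,dy=+8->C; (3,4):dx=+1,dy=+4->C; (3,5):dx=-2,dy=+2->D; (3,6):dx=-5,dy=-2->C
  (3,7):dx=-6,dy=-7->C; (3,8):dx=+6,dy=-10->D; (3,9):dx=-4,dy=-15->C; (3,10):dx=+4,dy=-4->D
  (4,5):dx=-3,dy=-2->C; (4,6):dx=-6,dy=-6->C; (4,7):dx=-7,dy=-11->C; (4,8):dx=+5,dy=-14->D
  (4,9):dx=-5,dy=-19->C; (4,10):dx=+3,dy=-8->D; (5,6):dx=-3,dy=-4->C; (5,7):dx=-4,dy=-9->C
  (5,8):dx=+8,dy=-12->D; (5,9):dx=-2,dy=-17->C; (5,10):dx=+6,dy=-6->D; (6,7):dx=-1,dy=-5->C
  (6,8):dx=+11,dy=-8->D; (6,9):dx=+1,dy=-13->D; (6,10):dx=+9,dy=-2->D; (7,8):dx=+12,dy=-3->D
  (7,9):dx=+2,dy=-8->D; (7,10):dx=+10,dy=+3->C; (8,9):dx=-10,dy=-5->C; (8,10):dx=-2,dy=+6->D
  (9,10):dx=+8,dy=+11->C
Step 2: C = 26, D = 19, total pairs = 45.
Step 3: tau = (C - D)/(n(n-1)/2) = (26 - 19)/45 = 0.155556.
Step 4: Exact two-sided p-value (enumerate n! = 3628800 permutations of y under H0): p = 0.600654.
Step 5: alpha = 0.05. fail to reject H0.

tau_b = 0.1556 (C=26, D=19), p = 0.600654, fail to reject H0.


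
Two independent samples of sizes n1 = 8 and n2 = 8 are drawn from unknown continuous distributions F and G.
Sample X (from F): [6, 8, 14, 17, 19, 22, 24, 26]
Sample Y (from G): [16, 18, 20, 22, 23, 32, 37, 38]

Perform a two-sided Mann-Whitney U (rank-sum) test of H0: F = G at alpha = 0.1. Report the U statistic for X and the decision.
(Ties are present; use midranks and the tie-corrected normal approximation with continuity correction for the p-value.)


Step 1: Combine and sort all 16 observations; assign midranks.
sorted (value, group): (6,X), (8,X), (14,X), (16,Y), (17,X), (18,Y), (19,X), (20,Y), (22,X), (22,Y), (23,Y), (24,X), (26,X), (32,Y), (37,Y), (38,Y)
ranks: 6->1, 8->2, 14->3, 16->4, 17->5, 18->6, 19->7, 20->8, 22->9.5, 22->9.5, 23->11, 24->12, 26->13, 32->14, 37->15, 38->16
Step 2: Rank sum for X: R1 = 1 + 2 + 3 + 5 + 7 + 9.5 + 12 + 13 = 52.5.
Step 3: U_X = R1 - n1(n1+1)/2 = 52.5 - 8*9/2 = 52.5 - 36 = 16.5.
       U_Y = n1*n2 - U_X = 64 - 16.5 = 47.5.
Step 4: Ties are present, so use the tie-corrected normal approximation (with continuity correction) for the p-value.
Step 5: p-value = 0.114916; compare to alpha = 0.1. fail to reject H0.

U_X = 16.5, p = 0.114916, fail to reject H0 at alpha = 0.1.


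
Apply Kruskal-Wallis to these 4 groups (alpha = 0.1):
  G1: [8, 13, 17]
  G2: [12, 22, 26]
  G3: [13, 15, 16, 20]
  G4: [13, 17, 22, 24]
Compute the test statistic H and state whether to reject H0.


Step 1: Combine all N = 14 observations and assign midranks.
sorted (value, group, rank): (8,G1,1), (12,G2,2), (13,G1,4), (13,G3,4), (13,G4,4), (15,G3,6), (16,G3,7), (17,G1,8.5), (17,G4,8.5), (20,G3,10), (22,G2,11.5), (22,G4,11.5), (24,G4,13), (26,G2,14)
Step 2: Sum ranks within each group.
R_1 = 13.5 (n_1 = 3)
R_2 = 27.5 (n_2 = 3)
R_3 = 27 (n_3 = 4)
R_4 = 37 (n_4 = 4)
Step 3: H = 12/(N(N+1)) * sum(R_i^2/n_i) - 3(N+1)
     = 12/(14*15) * (13.5^2/3 + 27.5^2/3 + 27^2/4 + 37^2/4) - 3*15
     = 0.057143 * 837.333 - 45
     = 2.847619.
Step 4: Ties present; correction factor C = 1 - 36/(14^3 - 14) = 0.986813. Corrected H = 2.847619 / 0.986813 = 2.885672.
Step 5: Under H0, H ~ chi^2(3); p-value = 0.409590.
Step 6: alpha = 0.1. fail to reject H0.

H = 2.8857, df = 3, p = 0.409590, fail to reject H0.


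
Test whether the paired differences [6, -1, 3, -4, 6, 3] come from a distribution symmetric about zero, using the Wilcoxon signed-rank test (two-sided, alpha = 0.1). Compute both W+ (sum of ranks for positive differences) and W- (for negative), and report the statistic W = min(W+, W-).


Step 1: Drop any zero differences (none here) and take |d_i|.
|d| = [6, 1, 3, 4, 6, 3]
Step 2: Midrank |d_i| (ties get averaged ranks).
ranks: |6|->5.5, |1|->1, |3|->2.5, |4|->4, |6|->5.5, |3|->2.5
Step 3: Attach original signs; sum ranks with positive sign and with negative sign.
W+ = 5.5 + 2.5 + 5.5 + 2.5 = 16
W- = 1 + 4 = 5
(Check: W+ + W- = 21 should equal n(n+1)/2 = 21.)
Step 4: Test statistic W = min(W+, W-) = 5.
Step 5: Ties in |d|, so use the tie-corrected normal approximation.
        E[W] = n(n+1)/4 = 6*7/4 = 10.5.
        Tie groups: |d|=3 (t=2), |d|=6 (t=2); sum(t^3 - t) = 12.
        Var[W] = n(n+1)(2n+1)/24 - sum(t^3-t)/48 = 546/24 - 12/48 = 22.5.
        z = (W - E[W]) / sqrt(Var[W]) = (5 - 10.5) / 4.7434 = -1.1595.
        Two-sided p = 2*Phi(z) = 0.246252.
Step 6: alpha = 0.1. fail to reject H0.

W+ = 16, W- = 5, W = min = 5, p = 0.246252, fail to reject H0.


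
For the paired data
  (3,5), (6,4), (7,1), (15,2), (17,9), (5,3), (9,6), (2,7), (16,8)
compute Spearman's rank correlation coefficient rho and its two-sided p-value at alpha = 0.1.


Step 1: Rank x and y separately (midranks; no ties here).
rank(x): 3->2, 6->4, 7->5, 15->7, 17->9, 5->3, 9->6, 2->1, 16->8
rank(y): 5->5, 4->4, 1->1, 2->2, 9->9, 3->3, 6->6, 7->7, 8->8
Step 2: d_i = R_x(i) - R_y(i); compute d_i^2.
  (2-5)^2=9, (4-4)^2=0, (5-1)^2=16, (7-2)^2=25, (9-9)^2=0, (3-3)^2=0, (6-6)^2=0, (1-7)^2=36, (8-8)^2=0
sum(d^2) = 86.
Step 3: rho = 1 - 6*86 / (9*(9^2 - 1)) = 1 - 516/720 = 0.283333.
Step 4: Under H0, t = rho * sqrt((n-2)/(1-rho^2)) = 0.7817 ~ t(7).
Step 5: Two-sided p-value from the t-distribution with 7 df = 0.460030.
Step 6: alpha = 0.1. fail to reject H0.

rho = 0.2833, p = 0.460030, fail to reject H0 at alpha = 0.1.


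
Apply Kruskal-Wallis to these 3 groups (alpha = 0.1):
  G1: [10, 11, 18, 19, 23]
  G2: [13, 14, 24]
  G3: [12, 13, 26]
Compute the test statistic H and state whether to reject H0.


Step 1: Combine all N = 11 observations and assign midranks.
sorted (value, group, rank): (10,G1,1), (11,G1,2), (12,G3,3), (13,G2,4.5), (13,G3,4.5), (14,G2,6), (18,G1,7), (19,G1,8), (23,G1,9), (24,G2,10), (26,G3,11)
Step 2: Sum ranks within each group.
R_1 = 27 (n_1 = 5)
R_2 = 20.5 (n_2 = 3)
R_3 = 18.5 (n_3 = 3)
Step 3: H = 12/(N(N+1)) * sum(R_i^2/n_i) - 3(N+1)
     = 12/(11*12) * (27^2/5 + 20.5^2/3 + 18.5^2/3) - 3*12
     = 0.090909 * 399.967 - 36
     = 0.360606.
Step 4: Ties present; correction factor C = 1 - 6/(11^3 - 11) = 0.995455. Corrected H = 0.360606 / 0.995455 = 0.362253.
Step 5: Under H0, H ~ chi^2(2); p-value = 0.834330.
Step 6: alpha = 0.1. fail to reject H0.

H = 0.3623, df = 2, p = 0.834330, fail to reject H0.


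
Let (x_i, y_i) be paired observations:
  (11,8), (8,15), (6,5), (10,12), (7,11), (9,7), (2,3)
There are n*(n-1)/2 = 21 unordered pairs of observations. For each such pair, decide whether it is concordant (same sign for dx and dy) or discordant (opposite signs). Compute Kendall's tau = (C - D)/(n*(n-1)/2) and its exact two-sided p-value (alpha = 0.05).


Step 1: Enumerate the 21 unordered pairs (i,j) with i<j and classify each by sign(x_j-x_i) * sign(y_j-y_i).
  (1,2):dx=-3,dy=+7->D; (1,3):dx=-5,dy=-3->C; (1,4):dx=-1,dy=+4->D; (1,5):dx=-4,dy=+3->D
  (1,6):dx=-2,dy=-1->C; (1,7):dx=-9,dy=-5->C; (2,3):dx=-2,dy=-10->C; (2,4):dx=+2,dy=-3->D
  (2,5):dx=-1,dy=-4->C; (2,6):dx=+1,dy=-8->D; (2,7):dx=-6,dy=-12->C; (3,4):dx=+4,dy=+7->C
  (3,5):dx=+1,dy=+6->C; (3,6):dx=+3,dy=+2->C; (3,7):dx=-4,dy=-2->C; (4,5):dx=-3,dy=-1->C
  (4,6):dx=-1,dy=-5->C; (4,7):dx=-8,dy=-9->C; (5,6):dx=+2,dy=-4->D; (5,7):dx=-5,dy=-8->C
  (6,7):dx=-7,dy=-4->C
Step 2: C = 15, D = 6, total pairs = 21.
Step 3: tau = (C - D)/(n(n-1)/2) = (15 - 6)/21 = 0.428571.
Step 4: Exact two-sided p-value (enumerate n! = 5040 permutations of y under H0): p = 0.238889.
Step 5: alpha = 0.05. fail to reject H0.

tau_b = 0.4286 (C=15, D=6), p = 0.238889, fail to reject H0.


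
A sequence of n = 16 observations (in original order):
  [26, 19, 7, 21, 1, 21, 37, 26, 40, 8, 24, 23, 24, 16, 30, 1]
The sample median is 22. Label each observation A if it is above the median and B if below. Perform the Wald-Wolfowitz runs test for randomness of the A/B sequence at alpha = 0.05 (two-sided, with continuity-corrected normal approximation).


Step 1: Compute median = 22; label A = above, B = below.
Labels in order: ABBBBBAAABAAABAB  (n_A = 8, n_B = 8)
Step 2: Count runs R = 8.
Step 3: Under H0 (random ordering), E[R] = 2*n_A*n_B/(n_A+n_B) + 1 = 2*8*8/16 + 1 = 9.0000.
        Var[R] = 2*n_A*n_B*(2*n_A*n_B - n_A - n_B) / ((n_A+n_B)^2 * (n_A+n_B-1)) = 14336/3840 = 3.7333.
        SD[R] = 1.9322.
Step 4: Continuity-corrected z = (R + 0.5 - E[R]) / SD[R] = (8 + 0.5 - 9.0000) / 1.9322 = -0.2588.
Step 5: Two-sided p-value via normal approximation = 2*(1 - Phi(|z|)) = 0.795809.
Step 6: alpha = 0.05. fail to reject H0.

R = 8, z = -0.2588, p = 0.795809, fail to reject H0.


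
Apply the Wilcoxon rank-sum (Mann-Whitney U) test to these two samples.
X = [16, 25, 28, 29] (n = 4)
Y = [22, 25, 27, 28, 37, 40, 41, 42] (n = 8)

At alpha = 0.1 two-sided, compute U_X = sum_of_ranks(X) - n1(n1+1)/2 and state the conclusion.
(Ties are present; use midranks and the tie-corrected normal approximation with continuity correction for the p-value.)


Step 1: Combine and sort all 12 observations; assign midranks.
sorted (value, group): (16,X), (22,Y), (25,X), (25,Y), (27,Y), (28,X), (28,Y), (29,X), (37,Y), (40,Y), (41,Y), (42,Y)
ranks: 16->1, 22->2, 25->3.5, 25->3.5, 27->5, 28->6.5, 28->6.5, 29->8, 37->9, 40->10, 41->11, 42->12
Step 2: Rank sum for X: R1 = 1 + 3.5 + 6.5 + 8 = 19.
Step 3: U_X = R1 - n1(n1+1)/2 = 19 - 4*5/2 = 19 - 10 = 9.
       U_Y = n1*n2 - U_X = 32 - 9 = 23.
Step 4: Ties are present, so use the tie-corrected normal approximation (with continuity correction) for the p-value.
Step 5: p-value = 0.267926; compare to alpha = 0.1. fail to reject H0.

U_X = 9, p = 0.267926, fail to reject H0 at alpha = 0.1.


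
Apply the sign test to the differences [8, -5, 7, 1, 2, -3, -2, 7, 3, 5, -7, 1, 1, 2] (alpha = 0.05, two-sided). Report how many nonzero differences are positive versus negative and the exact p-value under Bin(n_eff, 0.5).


Step 1: Discard zero differences. Original n = 14; n_eff = number of nonzero differences = 14.
Nonzero differences (with sign): +8, -5, +7, +1, +2, -3, -2, +7, +3, +5, -7, +1, +1, +2
Step 2: Count signs: positive = 10, negative = 4.
Step 3: Under H0: P(positive) = 0.5, so the number of positives S ~ Bin(14, 0.5).
Step 4: Two-sided exact p-value = sum of Bin(14,0.5) probabilities at or below the observed probability = 0.179565.
Step 5: alpha = 0.05. fail to reject H0.

n_eff = 14, pos = 10, neg = 4, p = 0.179565, fail to reject H0.


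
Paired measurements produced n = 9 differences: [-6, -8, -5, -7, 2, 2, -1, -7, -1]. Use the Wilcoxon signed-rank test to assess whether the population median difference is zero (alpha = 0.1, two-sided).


Step 1: Drop any zero differences (none here) and take |d_i|.
|d| = [6, 8, 5, 7, 2, 2, 1, 7, 1]
Step 2: Midrank |d_i| (ties get averaged ranks).
ranks: |6|->6, |8|->9, |5|->5, |7|->7.5, |2|->3.5, |2|->3.5, |1|->1.5, |7|->7.5, |1|->1.5
Step 3: Attach original signs; sum ranks with positive sign and with negative sign.
W+ = 3.5 + 3.5 = 7
W- = 6 + 9 + 5 + 7.5 + 1.5 + 7.5 + 1.5 = 38
(Check: W+ + W- = 45 should equal n(n+1)/2 = 45.)
Step 4: Test statistic W = min(W+, W-) = 7.
Step 5: Ties in |d|, so use the tie-corrected normal approximation.
        E[W] = n(n+1)/4 = 9*10/4 = 22.5.
        Tie groups: |d|=1 (t=2), |d|=2 (t=2), |d|=7 (t=2); sum(t^3 - t) = 18.
        Var[W] = n(n+1)(2n+1)/24 - sum(t^3-t)/48 = 1710/24 - 18/48 = 70.875.
        z = (W - E[W]) / sqrt(Var[W]) = (7 - 22.5) / 8.4187 = -1.8411.
        Two-sided p = 2*Phi(z) = 0.065602.
Step 6: alpha = 0.1. reject H0.

W+ = 7, W- = 38, W = min = 7, p = 0.065602, reject H0.


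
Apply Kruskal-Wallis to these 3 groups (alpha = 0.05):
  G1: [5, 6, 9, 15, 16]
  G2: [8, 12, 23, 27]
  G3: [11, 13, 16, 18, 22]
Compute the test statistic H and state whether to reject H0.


Step 1: Combine all N = 14 observations and assign midranks.
sorted (value, group, rank): (5,G1,1), (6,G1,2), (8,G2,3), (9,G1,4), (11,G3,5), (12,G2,6), (13,G3,7), (15,G1,8), (16,G1,9.5), (16,G3,9.5), (18,G3,11), (22,G3,12), (23,G2,13), (27,G2,14)
Step 2: Sum ranks within each group.
R_1 = 24.5 (n_1 = 5)
R_2 = 36 (n_2 = 4)
R_3 = 44.5 (n_3 = 5)
Step 3: H = 12/(N(N+1)) * sum(R_i^2/n_i) - 3(N+1)
     = 12/(14*15) * (24.5^2/5 + 36^2/4 + 44.5^2/5) - 3*15
     = 0.057143 * 840.1 - 45
     = 3.005714.
Step 4: Ties present; correction factor C = 1 - 6/(14^3 - 14) = 0.997802. Corrected H = 3.005714 / 0.997802 = 3.012335.
Step 5: Under H0, H ~ chi^2(2); p-value = 0.221758.
Step 6: alpha = 0.05. fail to reject H0.

H = 3.0123, df = 2, p = 0.221758, fail to reject H0.


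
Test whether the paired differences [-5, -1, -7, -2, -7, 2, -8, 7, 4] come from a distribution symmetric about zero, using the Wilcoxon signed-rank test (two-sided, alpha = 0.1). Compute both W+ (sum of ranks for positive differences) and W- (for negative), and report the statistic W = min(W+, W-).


Step 1: Drop any zero differences (none here) and take |d_i|.
|d| = [5, 1, 7, 2, 7, 2, 8, 7, 4]
Step 2: Midrank |d_i| (ties get averaged ranks).
ranks: |5|->5, |1|->1, |7|->7, |2|->2.5, |7|->7, |2|->2.5, |8|->9, |7|->7, |4|->4
Step 3: Attach original signs; sum ranks with positive sign and with negative sign.
W+ = 2.5 + 7 + 4 = 13.5
W- = 5 + 1 + 7 + 2.5 + 7 + 9 = 31.5
(Check: W+ + W- = 45 should equal n(n+1)/2 = 45.)
Step 4: Test statistic W = min(W+, W-) = 13.5.
Step 5: Ties in |d|, so use the tie-corrected normal approximation.
        E[W] = n(n+1)/4 = 9*10/4 = 22.5.
        Tie groups: |d|=2 (t=2), |d|=7 (t=3); sum(t^3 - t) = 30.
        Var[W] = n(n+1)(2n+1)/24 - sum(t^3-t)/48 = 1710/24 - 30/48 = 70.625.
        z = (W - E[W]) / sqrt(Var[W]) = (13.5 - 22.5) / 8.4039 = -1.0709.
        Two-sided p = 2*Phi(z) = 0.284198.
Step 6: alpha = 0.1. fail to reject H0.

W+ = 13.5, W- = 31.5, W = min = 13.5, p = 0.284198, fail to reject H0.


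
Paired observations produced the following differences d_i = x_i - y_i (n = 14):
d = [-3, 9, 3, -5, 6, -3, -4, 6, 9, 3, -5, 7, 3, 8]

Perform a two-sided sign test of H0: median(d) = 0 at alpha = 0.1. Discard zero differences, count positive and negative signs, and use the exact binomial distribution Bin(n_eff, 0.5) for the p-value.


Step 1: Discard zero differences. Original n = 14; n_eff = number of nonzero differences = 14.
Nonzero differences (with sign): -3, +9, +3, -5, +6, -3, -4, +6, +9, +3, -5, +7, +3, +8
Step 2: Count signs: positive = 9, negative = 5.
Step 3: Under H0: P(positive) = 0.5, so the number of positives S ~ Bin(14, 0.5).
Step 4: Two-sided exact p-value = sum of Bin(14,0.5) probabilities at or below the observed probability = 0.423950.
Step 5: alpha = 0.1. fail to reject H0.

n_eff = 14, pos = 9, neg = 5, p = 0.423950, fail to reject H0.


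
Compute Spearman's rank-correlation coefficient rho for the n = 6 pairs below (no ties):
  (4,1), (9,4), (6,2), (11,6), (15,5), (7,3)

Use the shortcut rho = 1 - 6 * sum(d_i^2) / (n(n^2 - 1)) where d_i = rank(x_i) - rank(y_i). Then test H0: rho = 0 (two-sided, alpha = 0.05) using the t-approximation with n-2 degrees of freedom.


Step 1: Rank x and y separately (midranks; no ties here).
rank(x): 4->1, 9->4, 6->2, 11->5, 15->6, 7->3
rank(y): 1->1, 4->4, 2->2, 6->6, 5->5, 3->3
Step 2: d_i = R_x(i) - R_y(i); compute d_i^2.
  (1-1)^2=0, (4-4)^2=0, (2-2)^2=0, (5-6)^2=1, (6-5)^2=1, (3-3)^2=0
sum(d^2) = 2.
Step 3: rho = 1 - 6*2 / (6*(6^2 - 1)) = 1 - 12/210 = 0.942857.
Step 4: Under H0, t = rho * sqrt((n-2)/(1-rho^2)) = 5.6595 ~ t(4).
Step 5: Two-sided p-value from the t-distribution with 4 df = 0.004805.
Step 6: alpha = 0.05. reject H0.

rho = 0.9429, p = 0.004805, reject H0 at alpha = 0.05.


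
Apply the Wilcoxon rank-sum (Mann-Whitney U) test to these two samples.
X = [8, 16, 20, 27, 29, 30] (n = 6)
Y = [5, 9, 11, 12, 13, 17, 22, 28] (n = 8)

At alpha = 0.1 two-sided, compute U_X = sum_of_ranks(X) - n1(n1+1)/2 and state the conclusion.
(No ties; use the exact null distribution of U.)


Step 1: Combine and sort all 14 observations; assign midranks.
sorted (value, group): (5,Y), (8,X), (9,Y), (11,Y), (12,Y), (13,Y), (16,X), (17,Y), (20,X), (22,Y), (27,X), (28,Y), (29,X), (30,X)
ranks: 5->1, 8->2, 9->3, 11->4, 12->5, 13->6, 16->7, 17->8, 20->9, 22->10, 27->11, 28->12, 29->13, 30->14
Step 2: Rank sum for X: R1 = 2 + 7 + 9 + 11 + 13 + 14 = 56.
Step 3: U_X = R1 - n1(n1+1)/2 = 56 - 6*7/2 = 56 - 21 = 35.
       U_Y = n1*n2 - U_X = 48 - 35 = 13.
Step 4: No ties, so the exact null distribution of U (based on enumerating the C(14,6) = 3003 equally likely rank assignments) gives the two-sided p-value.
Step 5: p-value = 0.181152; compare to alpha = 0.1. fail to reject H0.

U_X = 35, p = 0.181152, fail to reject H0 at alpha = 0.1.


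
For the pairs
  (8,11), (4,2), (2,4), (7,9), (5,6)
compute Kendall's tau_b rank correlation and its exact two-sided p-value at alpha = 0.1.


Step 1: Enumerate the 10 unordered pairs (i,j) with i<j and classify each by sign(x_j-x_i) * sign(y_j-y_i).
  (1,2):dx=-4,dy=-9->C; (1,3):dx=-6,dy=-7->C; (1,4):dx=-1,dy=-2->C; (1,5):dx=-3,dy=-5->C
  (2,3):dx=-2,dy=+2->D; (2,4):dx=+3,dy=+7->C; (2,5):dx=+1,dy=+4->C; (3,4):dx=+5,dy=+5->C
  (3,5):dx=+3,dy=+2->C; (4,5):dx=-2,dy=-3->C
Step 2: C = 9, D = 1, total pairs = 10.
Step 3: tau = (C - D)/(n(n-1)/2) = (9 - 1)/10 = 0.800000.
Step 4: Exact two-sided p-value (enumerate n! = 120 permutations of y under H0): p = 0.083333.
Step 5: alpha = 0.1. reject H0.

tau_b = 0.8000 (C=9, D=1), p = 0.083333, reject H0.


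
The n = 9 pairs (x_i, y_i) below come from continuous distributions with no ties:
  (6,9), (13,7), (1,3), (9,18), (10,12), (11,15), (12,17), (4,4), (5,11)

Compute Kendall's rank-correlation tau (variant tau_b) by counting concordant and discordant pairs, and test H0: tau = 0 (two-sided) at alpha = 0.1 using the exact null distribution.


Step 1: Enumerate the 36 unordered pairs (i,j) with i<j and classify each by sign(x_j-x_i) * sign(y_j-y_i).
  (1,2):dx=+7,dy=-2->D; (1,3):dx=-5,dy=-6->C; (1,4):dx=+3,dy=+9->C; (1,5):dx=+4,dy=+3->C
  (1,6):dx=+5,dy=+6->C; (1,7):dx=+6,dy=+8->C; (1,8):dx=-2,dy=-5->C; (1,9):dx=-1,dy=+2->D
  (2,3):dx=-12,dy=-4->C; (2,4):dx=-4,dy=+11->D; (2,5):dx=-3,dy=+5->D; (2,6):dx=-2,dy=+8->D
  (2,7):dx=-1,dy=+10->D; (2,8):dx=-9,dy=-3->C; (2,9):dx=-8,dy=+4->D; (3,4):dx=+8,dy=+15->C
  (3,5):dx=+9,dy=+9->C; (3,6):dx=+10,dy=+12->C; (3,7):dx=+11,dy=+14->C; (3,8):dx=+3,dy=+1->C
  (3,9):dx=+4,dy=+8->C; (4,5):dx=+1,dy=-6->D; (4,6):dx=+2,dy=-3->D; (4,7):dx=+3,dy=-1->D
  (4,8):dx=-5,dy=-14->C; (4,9):dx=-4,dy=-7->C; (5,6):dx=+1,dy=+3->C; (5,7):dx=+2,dy=+5->C
  (5,8):dx=-6,dy=-8->C; (5,9):dx=-5,dy=-1->C; (6,7):dx=+1,dy=+2->C; (6,8):dx=-7,dy=-11->C
  (6,9):dx=-6,dy=-4->C; (7,8):dx=-8,dy=-13->C; (7,9):dx=-7,dy=-6->C; (8,9):dx=+1,dy=+7->C
Step 2: C = 26, D = 10, total pairs = 36.
Step 3: tau = (C - D)/(n(n-1)/2) = (26 - 10)/36 = 0.444444.
Step 4: Exact two-sided p-value (enumerate n! = 362880 permutations of y under H0): p = 0.119439.
Step 5: alpha = 0.1. fail to reject H0.

tau_b = 0.4444 (C=26, D=10), p = 0.119439, fail to reject H0.


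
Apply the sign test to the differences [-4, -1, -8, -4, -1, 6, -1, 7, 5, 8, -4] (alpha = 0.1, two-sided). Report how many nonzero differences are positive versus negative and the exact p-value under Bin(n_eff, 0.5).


Step 1: Discard zero differences. Original n = 11; n_eff = number of nonzero differences = 11.
Nonzero differences (with sign): -4, -1, -8, -4, -1, +6, -1, +7, +5, +8, -4
Step 2: Count signs: positive = 4, negative = 7.
Step 3: Under H0: P(positive) = 0.5, so the number of positives S ~ Bin(11, 0.5).
Step 4: Two-sided exact p-value = sum of Bin(11,0.5) probabilities at or below the observed probability = 0.548828.
Step 5: alpha = 0.1. fail to reject H0.

n_eff = 11, pos = 4, neg = 7, p = 0.548828, fail to reject H0.


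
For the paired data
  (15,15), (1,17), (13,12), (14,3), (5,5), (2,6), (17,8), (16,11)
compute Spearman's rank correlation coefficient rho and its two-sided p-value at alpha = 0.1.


Step 1: Rank x and y separately (midranks; no ties here).
rank(x): 15->6, 1->1, 13->4, 14->5, 5->3, 2->2, 17->8, 16->7
rank(y): 15->7, 17->8, 12->6, 3->1, 5->2, 6->3, 8->4, 11->5
Step 2: d_i = R_x(i) - R_y(i); compute d_i^2.
  (6-7)^2=1, (1-8)^2=49, (4-6)^2=4, (5-1)^2=16, (3-2)^2=1, (2-3)^2=1, (8-4)^2=16, (7-5)^2=4
sum(d^2) = 92.
Step 3: rho = 1 - 6*92 / (8*(8^2 - 1)) = 1 - 552/504 = -0.095238.
Step 4: Under H0, t = rho * sqrt((n-2)/(1-rho^2)) = -0.2343 ~ t(6).
Step 5: Two-sided p-value from the t-distribution with 6 df = 0.822505.
Step 6: alpha = 0.1. fail to reject H0.

rho = -0.0952, p = 0.822505, fail to reject H0 at alpha = 0.1.


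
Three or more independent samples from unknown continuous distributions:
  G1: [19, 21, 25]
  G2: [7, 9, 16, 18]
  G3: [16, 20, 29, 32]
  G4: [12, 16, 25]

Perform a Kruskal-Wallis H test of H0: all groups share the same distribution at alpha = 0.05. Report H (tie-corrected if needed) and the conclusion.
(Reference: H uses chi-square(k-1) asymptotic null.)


Step 1: Combine all N = 14 observations and assign midranks.
sorted (value, group, rank): (7,G2,1), (9,G2,2), (12,G4,3), (16,G2,5), (16,G3,5), (16,G4,5), (18,G2,7), (19,G1,8), (20,G3,9), (21,G1,10), (25,G1,11.5), (25,G4,11.5), (29,G3,13), (32,G3,14)
Step 2: Sum ranks within each group.
R_1 = 29.5 (n_1 = 3)
R_2 = 15 (n_2 = 4)
R_3 = 41 (n_3 = 4)
R_4 = 19.5 (n_4 = 3)
Step 3: H = 12/(N(N+1)) * sum(R_i^2/n_i) - 3(N+1)
     = 12/(14*15) * (29.5^2/3 + 15^2/4 + 41^2/4 + 19.5^2/3) - 3*15
     = 0.057143 * 893.333 - 45
     = 6.047619.
Step 4: Ties present; correction factor C = 1 - 30/(14^3 - 14) = 0.989011. Corrected H = 6.047619 / 0.989011 = 6.114815.
Step 5: Under H0, H ~ chi^2(3); p-value = 0.106156.
Step 6: alpha = 0.05. fail to reject H0.

H = 6.1148, df = 3, p = 0.106156, fail to reject H0.


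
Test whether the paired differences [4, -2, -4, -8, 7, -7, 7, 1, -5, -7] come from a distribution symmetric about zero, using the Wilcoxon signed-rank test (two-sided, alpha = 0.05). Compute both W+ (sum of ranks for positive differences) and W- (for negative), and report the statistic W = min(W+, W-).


Step 1: Drop any zero differences (none here) and take |d_i|.
|d| = [4, 2, 4, 8, 7, 7, 7, 1, 5, 7]
Step 2: Midrank |d_i| (ties get averaged ranks).
ranks: |4|->3.5, |2|->2, |4|->3.5, |8|->10, |7|->7.5, |7|->7.5, |7|->7.5, |1|->1, |5|->5, |7|->7.5
Step 3: Attach original signs; sum ranks with positive sign and with negative sign.
W+ = 3.5 + 7.5 + 7.5 + 1 = 19.5
W- = 2 + 3.5 + 10 + 7.5 + 5 + 7.5 = 35.5
(Check: W+ + W- = 55 should equal n(n+1)/2 = 55.)
Step 4: Test statistic W = min(W+, W-) = 19.5.
Step 5: Ties in |d|, so use the tie-corrected normal approximation.
        E[W] = n(n+1)/4 = 10*11/4 = 27.5.
        Tie groups: |d|=4 (t=2), |d|=7 (t=4); sum(t^3 - t) = 66.
        Var[W] = n(n+1)(2n+1)/24 - sum(t^3-t)/48 = 2310/24 - 66/48 = 94.875.
        z = (W - E[W]) / sqrt(Var[W]) = (19.5 - 27.5) / 9.7404 = -0.8213.
        Two-sided p = 2*Phi(z) = 0.411462.
Step 6: alpha = 0.05. fail to reject H0.

W+ = 19.5, W- = 35.5, W = min = 19.5, p = 0.411462, fail to reject H0.


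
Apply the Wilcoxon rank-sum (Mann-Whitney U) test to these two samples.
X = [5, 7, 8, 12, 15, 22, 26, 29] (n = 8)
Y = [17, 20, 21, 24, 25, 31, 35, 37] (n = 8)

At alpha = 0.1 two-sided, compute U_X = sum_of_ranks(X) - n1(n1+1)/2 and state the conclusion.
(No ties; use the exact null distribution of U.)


Step 1: Combine and sort all 16 observations; assign midranks.
sorted (value, group): (5,X), (7,X), (8,X), (12,X), (15,X), (17,Y), (20,Y), (21,Y), (22,X), (24,Y), (25,Y), (26,X), (29,X), (31,Y), (35,Y), (37,Y)
ranks: 5->1, 7->2, 8->3, 12->4, 15->5, 17->6, 20->7, 21->8, 22->9, 24->10, 25->11, 26->12, 29->13, 31->14, 35->15, 37->16
Step 2: Rank sum for X: R1 = 1 + 2 + 3 + 4 + 5 + 9 + 12 + 13 = 49.
Step 3: U_X = R1 - n1(n1+1)/2 = 49 - 8*9/2 = 49 - 36 = 13.
       U_Y = n1*n2 - U_X = 64 - 13 = 51.
Step 4: No ties, so the exact null distribution of U (based on enumerating the C(16,8) = 12870 equally likely rank assignments) gives the two-sided p-value.
Step 5: p-value = 0.049883; compare to alpha = 0.1. reject H0.

U_X = 13, p = 0.049883, reject H0 at alpha = 0.1.


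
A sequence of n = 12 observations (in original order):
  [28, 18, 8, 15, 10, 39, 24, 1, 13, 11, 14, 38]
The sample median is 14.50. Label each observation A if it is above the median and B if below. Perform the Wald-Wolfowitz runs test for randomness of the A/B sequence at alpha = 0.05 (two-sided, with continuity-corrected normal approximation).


Step 1: Compute median = 14.50; label A = above, B = below.
Labels in order: AABABAABBBBA  (n_A = 6, n_B = 6)
Step 2: Count runs R = 7.
Step 3: Under H0 (random ordering), E[R] = 2*n_A*n_B/(n_A+n_B) + 1 = 2*6*6/12 + 1 = 7.0000.
        Var[R] = 2*n_A*n_B*(2*n_A*n_B - n_A - n_B) / ((n_A+n_B)^2 * (n_A+n_B-1)) = 4320/1584 = 2.7273.
        SD[R] = 1.6514.
Step 4: R = E[R], so z = 0 with no continuity correction.
Step 5: Two-sided p-value via normal approximation = 2*(1 - Phi(|z|)) = 1.000000.
Step 6: alpha = 0.05. fail to reject H0.

R = 7, z = 0.0000, p = 1.000000, fail to reject H0.


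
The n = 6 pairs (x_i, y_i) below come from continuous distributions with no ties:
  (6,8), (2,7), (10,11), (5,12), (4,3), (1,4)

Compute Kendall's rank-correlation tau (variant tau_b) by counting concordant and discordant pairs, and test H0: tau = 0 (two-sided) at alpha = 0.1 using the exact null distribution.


Step 1: Enumerate the 15 unordered pairs (i,j) with i<j and classify each by sign(x_j-x_i) * sign(y_j-y_i).
  (1,2):dx=-4,dy=-1->C; (1,3):dx=+4,dy=+3->C; (1,4):dx=-1,dy=+4->D; (1,5):dx=-2,dy=-5->C
  (1,6):dx=-5,dy=-4->C; (2,3):dx=+8,dy=+4->C; (2,4):dx=+3,dy=+5->C; (2,5):dx=+2,dy=-4->D
  (2,6):dx=-1,dy=-3->C; (3,4):dx=-5,dy=+1->D; (3,5):dx=-6,dy=-8->C; (3,6):dx=-9,dy=-7->C
  (4,5):dx=-1,dy=-9->C; (4,6):dx=-4,dy=-8->C; (5,6):dx=-3,dy=+1->D
Step 2: C = 11, D = 4, total pairs = 15.
Step 3: tau = (C - D)/(n(n-1)/2) = (11 - 4)/15 = 0.466667.
Step 4: Exact two-sided p-value (enumerate n! = 720 permutations of y under H0): p = 0.272222.
Step 5: alpha = 0.1. fail to reject H0.

tau_b = 0.4667 (C=11, D=4), p = 0.272222, fail to reject H0.


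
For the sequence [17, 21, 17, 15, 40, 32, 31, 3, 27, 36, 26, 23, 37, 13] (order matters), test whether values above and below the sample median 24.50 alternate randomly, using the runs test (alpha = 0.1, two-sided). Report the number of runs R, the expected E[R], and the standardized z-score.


Step 1: Compute median = 24.50; label A = above, B = below.
Labels in order: BBBBAAABAAABAB  (n_A = 7, n_B = 7)
Step 2: Count runs R = 7.
Step 3: Under H0 (random ordering), E[R] = 2*n_A*n_B/(n_A+n_B) + 1 = 2*7*7/14 + 1 = 8.0000.
        Var[R] = 2*n_A*n_B*(2*n_A*n_B - n_A - n_B) / ((n_A+n_B)^2 * (n_A+n_B-1)) = 8232/2548 = 3.2308.
        SD[R] = 1.7974.
Step 4: Continuity-corrected z = (R + 0.5 - E[R]) / SD[R] = (7 + 0.5 - 8.0000) / 1.7974 = -0.2782.
Step 5: Two-sided p-value via normal approximation = 2*(1 - Phi(|z|)) = 0.780879.
Step 6: alpha = 0.1. fail to reject H0.

R = 7, z = -0.2782, p = 0.780879, fail to reject H0.


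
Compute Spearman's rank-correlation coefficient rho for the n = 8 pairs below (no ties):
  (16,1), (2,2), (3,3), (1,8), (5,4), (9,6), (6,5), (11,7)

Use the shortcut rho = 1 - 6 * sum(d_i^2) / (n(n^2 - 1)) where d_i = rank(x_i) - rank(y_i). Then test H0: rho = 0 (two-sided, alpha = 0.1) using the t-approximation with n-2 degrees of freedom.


Step 1: Rank x and y separately (midranks; no ties here).
rank(x): 16->8, 2->2, 3->3, 1->1, 5->4, 9->6, 6->5, 11->7
rank(y): 1->1, 2->2, 3->3, 8->8, 4->4, 6->6, 5->5, 7->7
Step 2: d_i = R_x(i) - R_y(i); compute d_i^2.
  (8-1)^2=49, (2-2)^2=0, (3-3)^2=0, (1-8)^2=49, (4-4)^2=0, (6-6)^2=0, (5-5)^2=0, (7-7)^2=0
sum(d^2) = 98.
Step 3: rho = 1 - 6*98 / (8*(8^2 - 1)) = 1 - 588/504 = -0.166667.
Step 4: Under H0, t = rho * sqrt((n-2)/(1-rho^2)) = -0.4140 ~ t(6).
Step 5: Two-sided p-value from the t-distribution with 6 df = 0.693239.
Step 6: alpha = 0.1. fail to reject H0.

rho = -0.1667, p = 0.693239, fail to reject H0 at alpha = 0.1.
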